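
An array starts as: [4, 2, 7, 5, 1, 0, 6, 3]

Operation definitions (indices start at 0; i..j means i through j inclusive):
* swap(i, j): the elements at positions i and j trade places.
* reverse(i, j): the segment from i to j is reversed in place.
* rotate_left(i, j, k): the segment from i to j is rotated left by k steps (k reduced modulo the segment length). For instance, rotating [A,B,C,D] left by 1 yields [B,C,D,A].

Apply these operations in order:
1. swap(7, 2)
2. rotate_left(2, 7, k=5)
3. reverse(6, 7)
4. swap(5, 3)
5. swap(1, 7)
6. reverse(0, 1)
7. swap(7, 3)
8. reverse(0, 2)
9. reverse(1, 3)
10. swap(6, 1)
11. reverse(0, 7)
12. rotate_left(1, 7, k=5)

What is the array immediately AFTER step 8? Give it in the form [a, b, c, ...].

Answer: [7, 4, 0, 2, 5, 3, 6, 1]

Derivation:
After 1 (swap(7, 2)): [4, 2, 3, 5, 1, 0, 6, 7]
After 2 (rotate_left(2, 7, k=5)): [4, 2, 7, 3, 5, 1, 0, 6]
After 3 (reverse(6, 7)): [4, 2, 7, 3, 5, 1, 6, 0]
After 4 (swap(5, 3)): [4, 2, 7, 1, 5, 3, 6, 0]
After 5 (swap(1, 7)): [4, 0, 7, 1, 5, 3, 6, 2]
After 6 (reverse(0, 1)): [0, 4, 7, 1, 5, 3, 6, 2]
After 7 (swap(7, 3)): [0, 4, 7, 2, 5, 3, 6, 1]
After 8 (reverse(0, 2)): [7, 4, 0, 2, 5, 3, 6, 1]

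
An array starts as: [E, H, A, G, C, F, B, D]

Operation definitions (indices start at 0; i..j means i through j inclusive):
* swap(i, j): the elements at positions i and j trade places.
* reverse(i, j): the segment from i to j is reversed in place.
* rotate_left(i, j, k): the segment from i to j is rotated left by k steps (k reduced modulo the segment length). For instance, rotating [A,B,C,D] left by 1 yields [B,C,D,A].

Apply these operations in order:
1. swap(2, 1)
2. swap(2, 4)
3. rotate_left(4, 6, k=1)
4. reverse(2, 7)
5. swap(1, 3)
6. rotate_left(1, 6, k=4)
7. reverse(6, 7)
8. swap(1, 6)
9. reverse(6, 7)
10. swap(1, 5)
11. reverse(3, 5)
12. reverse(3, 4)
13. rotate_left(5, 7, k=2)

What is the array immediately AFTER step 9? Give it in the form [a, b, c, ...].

After 1 (swap(2, 1)): [E, A, H, G, C, F, B, D]
After 2 (swap(2, 4)): [E, A, C, G, H, F, B, D]
After 3 (rotate_left(4, 6, k=1)): [E, A, C, G, F, B, H, D]
After 4 (reverse(2, 7)): [E, A, D, H, B, F, G, C]
After 5 (swap(1, 3)): [E, H, D, A, B, F, G, C]
After 6 (rotate_left(1, 6, k=4)): [E, F, G, H, D, A, B, C]
After 7 (reverse(6, 7)): [E, F, G, H, D, A, C, B]
After 8 (swap(1, 6)): [E, C, G, H, D, A, F, B]
After 9 (reverse(6, 7)): [E, C, G, H, D, A, B, F]

Answer: [E, C, G, H, D, A, B, F]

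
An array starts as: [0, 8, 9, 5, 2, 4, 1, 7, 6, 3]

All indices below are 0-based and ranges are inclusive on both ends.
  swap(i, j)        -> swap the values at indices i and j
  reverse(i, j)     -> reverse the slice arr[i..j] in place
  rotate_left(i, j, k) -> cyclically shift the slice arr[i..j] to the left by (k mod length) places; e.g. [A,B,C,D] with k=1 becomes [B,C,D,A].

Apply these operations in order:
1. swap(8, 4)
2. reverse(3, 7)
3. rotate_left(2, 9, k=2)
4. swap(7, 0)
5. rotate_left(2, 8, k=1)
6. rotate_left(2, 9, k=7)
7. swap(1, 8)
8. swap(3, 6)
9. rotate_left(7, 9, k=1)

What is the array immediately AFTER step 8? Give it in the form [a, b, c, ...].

Answer: [3, 9, 7, 2, 6, 5, 4, 0, 8, 1]

Derivation:
After 1 (swap(8, 4)): [0, 8, 9, 5, 6, 4, 1, 7, 2, 3]
After 2 (reverse(3, 7)): [0, 8, 9, 7, 1, 4, 6, 5, 2, 3]
After 3 (rotate_left(2, 9, k=2)): [0, 8, 1, 4, 6, 5, 2, 3, 9, 7]
After 4 (swap(7, 0)): [3, 8, 1, 4, 6, 5, 2, 0, 9, 7]
After 5 (rotate_left(2, 8, k=1)): [3, 8, 4, 6, 5, 2, 0, 9, 1, 7]
After 6 (rotate_left(2, 9, k=7)): [3, 8, 7, 4, 6, 5, 2, 0, 9, 1]
After 7 (swap(1, 8)): [3, 9, 7, 4, 6, 5, 2, 0, 8, 1]
After 8 (swap(3, 6)): [3, 9, 7, 2, 6, 5, 4, 0, 8, 1]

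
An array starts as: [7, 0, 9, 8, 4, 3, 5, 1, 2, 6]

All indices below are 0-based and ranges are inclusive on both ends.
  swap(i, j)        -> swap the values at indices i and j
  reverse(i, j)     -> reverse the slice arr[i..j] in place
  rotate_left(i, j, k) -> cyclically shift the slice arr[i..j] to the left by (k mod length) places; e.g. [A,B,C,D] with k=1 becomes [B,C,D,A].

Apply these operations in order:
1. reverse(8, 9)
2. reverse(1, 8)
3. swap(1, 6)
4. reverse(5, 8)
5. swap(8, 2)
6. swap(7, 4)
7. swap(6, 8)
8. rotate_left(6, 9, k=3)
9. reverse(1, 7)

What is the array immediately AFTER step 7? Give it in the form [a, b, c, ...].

After 1 (reverse(8, 9)): [7, 0, 9, 8, 4, 3, 5, 1, 6, 2]
After 2 (reverse(1, 8)): [7, 6, 1, 5, 3, 4, 8, 9, 0, 2]
After 3 (swap(1, 6)): [7, 8, 1, 5, 3, 4, 6, 9, 0, 2]
After 4 (reverse(5, 8)): [7, 8, 1, 5, 3, 0, 9, 6, 4, 2]
After 5 (swap(8, 2)): [7, 8, 4, 5, 3, 0, 9, 6, 1, 2]
After 6 (swap(7, 4)): [7, 8, 4, 5, 6, 0, 9, 3, 1, 2]
After 7 (swap(6, 8)): [7, 8, 4, 5, 6, 0, 1, 3, 9, 2]

Answer: [7, 8, 4, 5, 6, 0, 1, 3, 9, 2]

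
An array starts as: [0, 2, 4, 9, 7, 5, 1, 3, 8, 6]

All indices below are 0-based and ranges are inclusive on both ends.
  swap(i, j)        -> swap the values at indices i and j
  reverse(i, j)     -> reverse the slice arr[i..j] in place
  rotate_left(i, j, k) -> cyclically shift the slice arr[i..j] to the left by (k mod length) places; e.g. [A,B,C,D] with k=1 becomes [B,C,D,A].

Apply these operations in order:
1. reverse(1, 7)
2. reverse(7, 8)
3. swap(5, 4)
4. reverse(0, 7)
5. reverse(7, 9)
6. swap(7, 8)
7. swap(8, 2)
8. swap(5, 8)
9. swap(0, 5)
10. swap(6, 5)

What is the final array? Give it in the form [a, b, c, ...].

After 1 (reverse(1, 7)): [0, 3, 1, 5, 7, 9, 4, 2, 8, 6]
After 2 (reverse(7, 8)): [0, 3, 1, 5, 7, 9, 4, 8, 2, 6]
After 3 (swap(5, 4)): [0, 3, 1, 5, 9, 7, 4, 8, 2, 6]
After 4 (reverse(0, 7)): [8, 4, 7, 9, 5, 1, 3, 0, 2, 6]
After 5 (reverse(7, 9)): [8, 4, 7, 9, 5, 1, 3, 6, 2, 0]
After 6 (swap(7, 8)): [8, 4, 7, 9, 5, 1, 3, 2, 6, 0]
After 7 (swap(8, 2)): [8, 4, 6, 9, 5, 1, 3, 2, 7, 0]
After 8 (swap(5, 8)): [8, 4, 6, 9, 5, 7, 3, 2, 1, 0]
After 9 (swap(0, 5)): [7, 4, 6, 9, 5, 8, 3, 2, 1, 0]
After 10 (swap(6, 5)): [7, 4, 6, 9, 5, 3, 8, 2, 1, 0]

Answer: [7, 4, 6, 9, 5, 3, 8, 2, 1, 0]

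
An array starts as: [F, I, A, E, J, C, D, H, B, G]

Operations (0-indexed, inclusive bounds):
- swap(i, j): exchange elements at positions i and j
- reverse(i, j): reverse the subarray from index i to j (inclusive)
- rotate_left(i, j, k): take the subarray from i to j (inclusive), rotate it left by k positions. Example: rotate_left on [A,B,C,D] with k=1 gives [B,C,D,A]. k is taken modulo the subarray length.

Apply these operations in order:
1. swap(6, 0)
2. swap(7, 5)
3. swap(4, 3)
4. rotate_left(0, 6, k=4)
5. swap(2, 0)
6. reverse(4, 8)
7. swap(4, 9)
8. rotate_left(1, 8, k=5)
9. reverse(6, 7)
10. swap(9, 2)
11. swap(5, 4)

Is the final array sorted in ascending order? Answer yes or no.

After 1 (swap(6, 0)): [D, I, A, E, J, C, F, H, B, G]
After 2 (swap(7, 5)): [D, I, A, E, J, H, F, C, B, G]
After 3 (swap(4, 3)): [D, I, A, J, E, H, F, C, B, G]
After 4 (rotate_left(0, 6, k=4)): [E, H, F, D, I, A, J, C, B, G]
After 5 (swap(2, 0)): [F, H, E, D, I, A, J, C, B, G]
After 6 (reverse(4, 8)): [F, H, E, D, B, C, J, A, I, G]
After 7 (swap(4, 9)): [F, H, E, D, G, C, J, A, I, B]
After 8 (rotate_left(1, 8, k=5)): [F, J, A, I, H, E, D, G, C, B]
After 9 (reverse(6, 7)): [F, J, A, I, H, E, G, D, C, B]
After 10 (swap(9, 2)): [F, J, B, I, H, E, G, D, C, A]
After 11 (swap(5, 4)): [F, J, B, I, E, H, G, D, C, A]

Answer: no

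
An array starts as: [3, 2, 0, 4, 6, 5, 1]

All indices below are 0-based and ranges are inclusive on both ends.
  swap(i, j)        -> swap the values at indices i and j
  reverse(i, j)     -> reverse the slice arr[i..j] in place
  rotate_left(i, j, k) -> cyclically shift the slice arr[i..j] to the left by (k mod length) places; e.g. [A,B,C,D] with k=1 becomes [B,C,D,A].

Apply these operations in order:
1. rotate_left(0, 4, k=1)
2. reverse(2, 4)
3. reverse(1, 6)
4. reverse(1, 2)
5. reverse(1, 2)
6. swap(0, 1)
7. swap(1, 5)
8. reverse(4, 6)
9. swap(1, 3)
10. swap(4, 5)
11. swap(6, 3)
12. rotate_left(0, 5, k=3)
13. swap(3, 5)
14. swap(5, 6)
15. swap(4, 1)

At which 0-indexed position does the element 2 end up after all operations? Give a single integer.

After 1 (rotate_left(0, 4, k=1)): [2, 0, 4, 6, 3, 5, 1]
After 2 (reverse(2, 4)): [2, 0, 3, 6, 4, 5, 1]
After 3 (reverse(1, 6)): [2, 1, 5, 4, 6, 3, 0]
After 4 (reverse(1, 2)): [2, 5, 1, 4, 6, 3, 0]
After 5 (reverse(1, 2)): [2, 1, 5, 4, 6, 3, 0]
After 6 (swap(0, 1)): [1, 2, 5, 4, 6, 3, 0]
After 7 (swap(1, 5)): [1, 3, 5, 4, 6, 2, 0]
After 8 (reverse(4, 6)): [1, 3, 5, 4, 0, 2, 6]
After 9 (swap(1, 3)): [1, 4, 5, 3, 0, 2, 6]
After 10 (swap(4, 5)): [1, 4, 5, 3, 2, 0, 6]
After 11 (swap(6, 3)): [1, 4, 5, 6, 2, 0, 3]
After 12 (rotate_left(0, 5, k=3)): [6, 2, 0, 1, 4, 5, 3]
After 13 (swap(3, 5)): [6, 2, 0, 5, 4, 1, 3]
After 14 (swap(5, 6)): [6, 2, 0, 5, 4, 3, 1]
After 15 (swap(4, 1)): [6, 4, 0, 5, 2, 3, 1]

Answer: 4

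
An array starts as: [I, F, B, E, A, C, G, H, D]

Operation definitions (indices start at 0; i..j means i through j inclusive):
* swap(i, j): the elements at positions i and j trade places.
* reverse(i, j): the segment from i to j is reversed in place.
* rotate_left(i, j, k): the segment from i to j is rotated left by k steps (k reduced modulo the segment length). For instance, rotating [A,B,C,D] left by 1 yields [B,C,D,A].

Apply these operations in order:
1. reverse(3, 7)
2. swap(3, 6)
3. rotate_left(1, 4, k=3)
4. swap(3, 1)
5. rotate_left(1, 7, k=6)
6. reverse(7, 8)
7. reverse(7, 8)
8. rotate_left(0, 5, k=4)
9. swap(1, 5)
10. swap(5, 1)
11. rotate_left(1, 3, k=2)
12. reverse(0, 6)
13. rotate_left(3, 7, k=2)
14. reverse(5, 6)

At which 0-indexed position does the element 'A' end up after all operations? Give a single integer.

Answer: 7

Derivation:
After 1 (reverse(3, 7)): [I, F, B, H, G, C, A, E, D]
After 2 (swap(3, 6)): [I, F, B, A, G, C, H, E, D]
After 3 (rotate_left(1, 4, k=3)): [I, G, F, B, A, C, H, E, D]
After 4 (swap(3, 1)): [I, B, F, G, A, C, H, E, D]
After 5 (rotate_left(1, 7, k=6)): [I, E, B, F, G, A, C, H, D]
After 6 (reverse(7, 8)): [I, E, B, F, G, A, C, D, H]
After 7 (reverse(7, 8)): [I, E, B, F, G, A, C, H, D]
After 8 (rotate_left(0, 5, k=4)): [G, A, I, E, B, F, C, H, D]
After 9 (swap(1, 5)): [G, F, I, E, B, A, C, H, D]
After 10 (swap(5, 1)): [G, A, I, E, B, F, C, H, D]
After 11 (rotate_left(1, 3, k=2)): [G, E, A, I, B, F, C, H, D]
After 12 (reverse(0, 6)): [C, F, B, I, A, E, G, H, D]
After 13 (rotate_left(3, 7, k=2)): [C, F, B, E, G, H, I, A, D]
After 14 (reverse(5, 6)): [C, F, B, E, G, I, H, A, D]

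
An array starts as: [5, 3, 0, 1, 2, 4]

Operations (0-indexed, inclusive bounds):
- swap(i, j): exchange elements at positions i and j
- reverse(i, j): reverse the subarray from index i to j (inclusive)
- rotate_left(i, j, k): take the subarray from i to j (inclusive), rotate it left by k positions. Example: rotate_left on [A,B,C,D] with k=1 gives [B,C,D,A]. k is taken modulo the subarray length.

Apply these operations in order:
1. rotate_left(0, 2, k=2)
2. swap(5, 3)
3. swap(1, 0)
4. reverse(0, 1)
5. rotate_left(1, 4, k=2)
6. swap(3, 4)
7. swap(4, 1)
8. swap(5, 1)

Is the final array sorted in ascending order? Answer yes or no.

Answer: yes

Derivation:
After 1 (rotate_left(0, 2, k=2)): [0, 5, 3, 1, 2, 4]
After 2 (swap(5, 3)): [0, 5, 3, 4, 2, 1]
After 3 (swap(1, 0)): [5, 0, 3, 4, 2, 1]
After 4 (reverse(0, 1)): [0, 5, 3, 4, 2, 1]
After 5 (rotate_left(1, 4, k=2)): [0, 4, 2, 5, 3, 1]
After 6 (swap(3, 4)): [0, 4, 2, 3, 5, 1]
After 7 (swap(4, 1)): [0, 5, 2, 3, 4, 1]
After 8 (swap(5, 1)): [0, 1, 2, 3, 4, 5]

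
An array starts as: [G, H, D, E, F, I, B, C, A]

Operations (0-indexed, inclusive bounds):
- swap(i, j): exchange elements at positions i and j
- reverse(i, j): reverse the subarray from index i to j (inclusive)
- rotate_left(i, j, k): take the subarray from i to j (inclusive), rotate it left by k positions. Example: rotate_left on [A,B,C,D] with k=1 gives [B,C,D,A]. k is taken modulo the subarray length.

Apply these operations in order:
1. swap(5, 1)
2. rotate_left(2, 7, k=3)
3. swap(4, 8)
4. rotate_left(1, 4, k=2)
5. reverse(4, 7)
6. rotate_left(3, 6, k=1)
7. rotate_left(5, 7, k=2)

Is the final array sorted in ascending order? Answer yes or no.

Answer: no

Derivation:
After 1 (swap(5, 1)): [G, I, D, E, F, H, B, C, A]
After 2 (rotate_left(2, 7, k=3)): [G, I, H, B, C, D, E, F, A]
After 3 (swap(4, 8)): [G, I, H, B, A, D, E, F, C]
After 4 (rotate_left(1, 4, k=2)): [G, B, A, I, H, D, E, F, C]
After 5 (reverse(4, 7)): [G, B, A, I, F, E, D, H, C]
After 6 (rotate_left(3, 6, k=1)): [G, B, A, F, E, D, I, H, C]
After 7 (rotate_left(5, 7, k=2)): [G, B, A, F, E, H, D, I, C]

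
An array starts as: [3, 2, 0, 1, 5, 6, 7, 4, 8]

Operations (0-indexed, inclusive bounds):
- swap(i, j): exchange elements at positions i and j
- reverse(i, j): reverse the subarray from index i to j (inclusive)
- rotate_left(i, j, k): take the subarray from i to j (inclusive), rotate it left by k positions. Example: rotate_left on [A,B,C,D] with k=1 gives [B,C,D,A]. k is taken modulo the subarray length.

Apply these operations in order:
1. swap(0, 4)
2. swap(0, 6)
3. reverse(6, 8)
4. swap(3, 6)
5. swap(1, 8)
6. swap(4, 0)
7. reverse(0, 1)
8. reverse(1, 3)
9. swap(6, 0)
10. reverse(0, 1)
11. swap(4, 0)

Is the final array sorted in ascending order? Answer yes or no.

After 1 (swap(0, 4)): [5, 2, 0, 1, 3, 6, 7, 4, 8]
After 2 (swap(0, 6)): [7, 2, 0, 1, 3, 6, 5, 4, 8]
After 3 (reverse(6, 8)): [7, 2, 0, 1, 3, 6, 8, 4, 5]
After 4 (swap(3, 6)): [7, 2, 0, 8, 3, 6, 1, 4, 5]
After 5 (swap(1, 8)): [7, 5, 0, 8, 3, 6, 1, 4, 2]
After 6 (swap(4, 0)): [3, 5, 0, 8, 7, 6, 1, 4, 2]
After 7 (reverse(0, 1)): [5, 3, 0, 8, 7, 6, 1, 4, 2]
After 8 (reverse(1, 3)): [5, 8, 0, 3, 7, 6, 1, 4, 2]
After 9 (swap(6, 0)): [1, 8, 0, 3, 7, 6, 5, 4, 2]
After 10 (reverse(0, 1)): [8, 1, 0, 3, 7, 6, 5, 4, 2]
After 11 (swap(4, 0)): [7, 1, 0, 3, 8, 6, 5, 4, 2]

Answer: no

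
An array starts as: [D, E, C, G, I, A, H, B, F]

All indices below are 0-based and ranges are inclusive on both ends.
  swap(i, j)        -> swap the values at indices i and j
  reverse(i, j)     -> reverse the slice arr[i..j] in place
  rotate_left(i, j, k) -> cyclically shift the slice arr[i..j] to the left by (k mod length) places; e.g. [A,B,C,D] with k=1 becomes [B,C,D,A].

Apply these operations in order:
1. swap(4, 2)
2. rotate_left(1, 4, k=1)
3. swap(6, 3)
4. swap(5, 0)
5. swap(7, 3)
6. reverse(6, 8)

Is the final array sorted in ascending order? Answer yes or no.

Answer: no

Derivation:
After 1 (swap(4, 2)): [D, E, I, G, C, A, H, B, F]
After 2 (rotate_left(1, 4, k=1)): [D, I, G, C, E, A, H, B, F]
After 3 (swap(6, 3)): [D, I, G, H, E, A, C, B, F]
After 4 (swap(5, 0)): [A, I, G, H, E, D, C, B, F]
After 5 (swap(7, 3)): [A, I, G, B, E, D, C, H, F]
After 6 (reverse(6, 8)): [A, I, G, B, E, D, F, H, C]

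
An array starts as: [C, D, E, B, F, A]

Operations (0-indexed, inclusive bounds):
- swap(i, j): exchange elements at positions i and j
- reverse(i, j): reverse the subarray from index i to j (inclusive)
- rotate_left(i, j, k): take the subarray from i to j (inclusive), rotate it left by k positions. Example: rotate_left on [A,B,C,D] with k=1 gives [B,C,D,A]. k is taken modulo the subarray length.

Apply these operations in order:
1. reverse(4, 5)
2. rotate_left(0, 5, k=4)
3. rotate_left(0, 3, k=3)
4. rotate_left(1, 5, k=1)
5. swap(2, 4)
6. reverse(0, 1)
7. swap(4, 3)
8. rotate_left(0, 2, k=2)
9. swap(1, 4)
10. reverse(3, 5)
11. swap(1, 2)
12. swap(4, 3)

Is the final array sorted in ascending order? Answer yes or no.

Answer: no

Derivation:
After 1 (reverse(4, 5)): [C, D, E, B, A, F]
After 2 (rotate_left(0, 5, k=4)): [A, F, C, D, E, B]
After 3 (rotate_left(0, 3, k=3)): [D, A, F, C, E, B]
After 4 (rotate_left(1, 5, k=1)): [D, F, C, E, B, A]
After 5 (swap(2, 4)): [D, F, B, E, C, A]
After 6 (reverse(0, 1)): [F, D, B, E, C, A]
After 7 (swap(4, 3)): [F, D, B, C, E, A]
After 8 (rotate_left(0, 2, k=2)): [B, F, D, C, E, A]
After 9 (swap(1, 4)): [B, E, D, C, F, A]
After 10 (reverse(3, 5)): [B, E, D, A, F, C]
After 11 (swap(1, 2)): [B, D, E, A, F, C]
After 12 (swap(4, 3)): [B, D, E, F, A, C]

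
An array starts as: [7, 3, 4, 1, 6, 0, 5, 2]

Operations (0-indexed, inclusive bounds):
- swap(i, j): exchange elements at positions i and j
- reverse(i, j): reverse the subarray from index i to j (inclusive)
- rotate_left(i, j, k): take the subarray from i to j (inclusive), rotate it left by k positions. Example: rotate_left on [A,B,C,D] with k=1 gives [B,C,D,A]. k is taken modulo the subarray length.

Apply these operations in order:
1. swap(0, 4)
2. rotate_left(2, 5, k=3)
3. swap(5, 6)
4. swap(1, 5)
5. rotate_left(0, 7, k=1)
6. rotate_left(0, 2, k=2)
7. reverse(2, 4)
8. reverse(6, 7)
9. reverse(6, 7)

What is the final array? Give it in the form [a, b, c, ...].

Answer: [4, 5, 3, 1, 0, 7, 2, 6]

Derivation:
After 1 (swap(0, 4)): [6, 3, 4, 1, 7, 0, 5, 2]
After 2 (rotate_left(2, 5, k=3)): [6, 3, 0, 4, 1, 7, 5, 2]
After 3 (swap(5, 6)): [6, 3, 0, 4, 1, 5, 7, 2]
After 4 (swap(1, 5)): [6, 5, 0, 4, 1, 3, 7, 2]
After 5 (rotate_left(0, 7, k=1)): [5, 0, 4, 1, 3, 7, 2, 6]
After 6 (rotate_left(0, 2, k=2)): [4, 5, 0, 1, 3, 7, 2, 6]
After 7 (reverse(2, 4)): [4, 5, 3, 1, 0, 7, 2, 6]
After 8 (reverse(6, 7)): [4, 5, 3, 1, 0, 7, 6, 2]
After 9 (reverse(6, 7)): [4, 5, 3, 1, 0, 7, 2, 6]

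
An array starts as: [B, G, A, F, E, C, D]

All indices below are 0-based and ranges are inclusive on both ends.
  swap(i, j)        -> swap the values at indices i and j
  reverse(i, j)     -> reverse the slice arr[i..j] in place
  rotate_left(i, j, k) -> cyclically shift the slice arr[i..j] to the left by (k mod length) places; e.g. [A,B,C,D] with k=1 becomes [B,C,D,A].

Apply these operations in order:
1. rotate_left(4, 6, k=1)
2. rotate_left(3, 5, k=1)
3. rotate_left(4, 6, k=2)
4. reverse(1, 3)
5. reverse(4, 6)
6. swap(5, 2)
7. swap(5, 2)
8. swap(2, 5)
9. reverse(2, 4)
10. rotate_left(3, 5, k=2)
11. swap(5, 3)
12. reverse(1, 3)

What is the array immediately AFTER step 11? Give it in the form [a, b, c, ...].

After 1 (rotate_left(4, 6, k=1)): [B, G, A, F, C, D, E]
After 2 (rotate_left(3, 5, k=1)): [B, G, A, C, D, F, E]
After 3 (rotate_left(4, 6, k=2)): [B, G, A, C, E, D, F]
After 4 (reverse(1, 3)): [B, C, A, G, E, D, F]
After 5 (reverse(4, 6)): [B, C, A, G, F, D, E]
After 6 (swap(5, 2)): [B, C, D, G, F, A, E]
After 7 (swap(5, 2)): [B, C, A, G, F, D, E]
After 8 (swap(2, 5)): [B, C, D, G, F, A, E]
After 9 (reverse(2, 4)): [B, C, F, G, D, A, E]
After 10 (rotate_left(3, 5, k=2)): [B, C, F, A, G, D, E]
After 11 (swap(5, 3)): [B, C, F, D, G, A, E]

Answer: [B, C, F, D, G, A, E]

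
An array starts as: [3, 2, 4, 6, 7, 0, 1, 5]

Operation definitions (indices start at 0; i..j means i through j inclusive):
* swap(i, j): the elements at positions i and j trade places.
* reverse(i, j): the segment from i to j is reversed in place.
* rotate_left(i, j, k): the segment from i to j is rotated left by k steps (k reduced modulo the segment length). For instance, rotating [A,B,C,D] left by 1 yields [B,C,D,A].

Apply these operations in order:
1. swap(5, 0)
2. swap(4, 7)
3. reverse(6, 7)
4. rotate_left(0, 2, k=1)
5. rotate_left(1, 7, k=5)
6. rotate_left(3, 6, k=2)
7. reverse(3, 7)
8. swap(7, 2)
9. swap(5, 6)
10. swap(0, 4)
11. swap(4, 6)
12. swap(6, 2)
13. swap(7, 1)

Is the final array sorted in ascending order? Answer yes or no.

Answer: yes

Derivation:
After 1 (swap(5, 0)): [0, 2, 4, 6, 7, 3, 1, 5]
After 2 (swap(4, 7)): [0, 2, 4, 6, 5, 3, 1, 7]
After 3 (reverse(6, 7)): [0, 2, 4, 6, 5, 3, 7, 1]
After 4 (rotate_left(0, 2, k=1)): [2, 4, 0, 6, 5, 3, 7, 1]
After 5 (rotate_left(1, 7, k=5)): [2, 7, 1, 4, 0, 6, 5, 3]
After 6 (rotate_left(3, 6, k=2)): [2, 7, 1, 6, 5, 4, 0, 3]
After 7 (reverse(3, 7)): [2, 7, 1, 3, 0, 4, 5, 6]
After 8 (swap(7, 2)): [2, 7, 6, 3, 0, 4, 5, 1]
After 9 (swap(5, 6)): [2, 7, 6, 3, 0, 5, 4, 1]
After 10 (swap(0, 4)): [0, 7, 6, 3, 2, 5, 4, 1]
After 11 (swap(4, 6)): [0, 7, 6, 3, 4, 5, 2, 1]
After 12 (swap(6, 2)): [0, 7, 2, 3, 4, 5, 6, 1]
After 13 (swap(7, 1)): [0, 1, 2, 3, 4, 5, 6, 7]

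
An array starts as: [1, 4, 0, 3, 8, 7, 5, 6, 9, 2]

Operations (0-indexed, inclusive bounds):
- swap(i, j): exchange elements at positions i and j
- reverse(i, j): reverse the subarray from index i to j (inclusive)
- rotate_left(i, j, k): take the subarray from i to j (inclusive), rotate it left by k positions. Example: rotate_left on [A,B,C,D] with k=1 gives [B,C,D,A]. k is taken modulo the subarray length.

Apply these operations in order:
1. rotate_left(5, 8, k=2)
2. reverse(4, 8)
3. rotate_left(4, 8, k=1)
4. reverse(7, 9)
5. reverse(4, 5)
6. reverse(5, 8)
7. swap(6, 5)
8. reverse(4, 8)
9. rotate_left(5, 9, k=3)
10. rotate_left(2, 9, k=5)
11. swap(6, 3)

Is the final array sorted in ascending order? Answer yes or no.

Answer: no

Derivation:
After 1 (rotate_left(5, 8, k=2)): [1, 4, 0, 3, 8, 6, 9, 7, 5, 2]
After 2 (reverse(4, 8)): [1, 4, 0, 3, 5, 7, 9, 6, 8, 2]
After 3 (rotate_left(4, 8, k=1)): [1, 4, 0, 3, 7, 9, 6, 8, 5, 2]
After 4 (reverse(7, 9)): [1, 4, 0, 3, 7, 9, 6, 2, 5, 8]
After 5 (reverse(4, 5)): [1, 4, 0, 3, 9, 7, 6, 2, 5, 8]
After 6 (reverse(5, 8)): [1, 4, 0, 3, 9, 5, 2, 6, 7, 8]
After 7 (swap(6, 5)): [1, 4, 0, 3, 9, 2, 5, 6, 7, 8]
After 8 (reverse(4, 8)): [1, 4, 0, 3, 7, 6, 5, 2, 9, 8]
After 9 (rotate_left(5, 9, k=3)): [1, 4, 0, 3, 7, 9, 8, 6, 5, 2]
After 10 (rotate_left(2, 9, k=5)): [1, 4, 6, 5, 2, 0, 3, 7, 9, 8]
After 11 (swap(6, 3)): [1, 4, 6, 3, 2, 0, 5, 7, 9, 8]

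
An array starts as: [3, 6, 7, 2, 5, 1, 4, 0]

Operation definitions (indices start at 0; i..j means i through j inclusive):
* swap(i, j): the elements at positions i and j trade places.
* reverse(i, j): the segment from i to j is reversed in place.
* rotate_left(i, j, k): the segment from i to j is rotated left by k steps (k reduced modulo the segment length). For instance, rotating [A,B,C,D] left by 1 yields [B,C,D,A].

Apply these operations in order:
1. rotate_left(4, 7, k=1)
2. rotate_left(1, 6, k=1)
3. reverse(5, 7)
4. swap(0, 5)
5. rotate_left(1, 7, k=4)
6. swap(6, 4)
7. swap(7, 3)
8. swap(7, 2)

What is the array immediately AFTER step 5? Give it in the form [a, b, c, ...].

After 1 (rotate_left(4, 7, k=1)): [3, 6, 7, 2, 1, 4, 0, 5]
After 2 (rotate_left(1, 6, k=1)): [3, 7, 2, 1, 4, 0, 6, 5]
After 3 (reverse(5, 7)): [3, 7, 2, 1, 4, 5, 6, 0]
After 4 (swap(0, 5)): [5, 7, 2, 1, 4, 3, 6, 0]
After 5 (rotate_left(1, 7, k=4)): [5, 3, 6, 0, 7, 2, 1, 4]

Answer: [5, 3, 6, 0, 7, 2, 1, 4]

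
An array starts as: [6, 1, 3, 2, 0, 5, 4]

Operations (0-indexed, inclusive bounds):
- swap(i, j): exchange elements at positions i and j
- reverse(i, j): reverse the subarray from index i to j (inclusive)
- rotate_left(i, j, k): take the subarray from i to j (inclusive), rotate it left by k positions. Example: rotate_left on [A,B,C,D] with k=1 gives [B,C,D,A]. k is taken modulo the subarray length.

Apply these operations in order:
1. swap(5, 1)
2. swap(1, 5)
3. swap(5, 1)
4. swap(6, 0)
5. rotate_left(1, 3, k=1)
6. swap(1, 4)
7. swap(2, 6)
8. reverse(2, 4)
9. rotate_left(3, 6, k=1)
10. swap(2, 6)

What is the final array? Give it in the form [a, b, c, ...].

After 1 (swap(5, 1)): [6, 5, 3, 2, 0, 1, 4]
After 2 (swap(1, 5)): [6, 1, 3, 2, 0, 5, 4]
After 3 (swap(5, 1)): [6, 5, 3, 2, 0, 1, 4]
After 4 (swap(6, 0)): [4, 5, 3, 2, 0, 1, 6]
After 5 (rotate_left(1, 3, k=1)): [4, 3, 2, 5, 0, 1, 6]
After 6 (swap(1, 4)): [4, 0, 2, 5, 3, 1, 6]
After 7 (swap(2, 6)): [4, 0, 6, 5, 3, 1, 2]
After 8 (reverse(2, 4)): [4, 0, 3, 5, 6, 1, 2]
After 9 (rotate_left(3, 6, k=1)): [4, 0, 3, 6, 1, 2, 5]
After 10 (swap(2, 6)): [4, 0, 5, 6, 1, 2, 3]

Answer: [4, 0, 5, 6, 1, 2, 3]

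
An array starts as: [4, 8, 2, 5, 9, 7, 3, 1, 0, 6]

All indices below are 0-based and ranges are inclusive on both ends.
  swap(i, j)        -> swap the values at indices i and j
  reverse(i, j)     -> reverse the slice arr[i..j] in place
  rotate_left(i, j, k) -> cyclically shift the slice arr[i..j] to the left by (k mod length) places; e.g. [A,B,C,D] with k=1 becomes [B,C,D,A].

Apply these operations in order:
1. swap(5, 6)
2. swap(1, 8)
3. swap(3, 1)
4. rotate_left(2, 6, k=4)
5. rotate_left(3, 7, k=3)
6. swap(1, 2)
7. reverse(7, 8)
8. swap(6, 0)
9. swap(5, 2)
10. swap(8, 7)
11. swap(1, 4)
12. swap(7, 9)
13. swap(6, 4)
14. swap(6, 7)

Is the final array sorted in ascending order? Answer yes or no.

After 1 (swap(5, 6)): [4, 8, 2, 5, 9, 3, 7, 1, 0, 6]
After 2 (swap(1, 8)): [4, 0, 2, 5, 9, 3, 7, 1, 8, 6]
After 3 (swap(3, 1)): [4, 5, 2, 0, 9, 3, 7, 1, 8, 6]
After 4 (rotate_left(2, 6, k=4)): [4, 5, 7, 2, 0, 9, 3, 1, 8, 6]
After 5 (rotate_left(3, 7, k=3)): [4, 5, 7, 3, 1, 2, 0, 9, 8, 6]
After 6 (swap(1, 2)): [4, 7, 5, 3, 1, 2, 0, 9, 8, 6]
After 7 (reverse(7, 8)): [4, 7, 5, 3, 1, 2, 0, 8, 9, 6]
After 8 (swap(6, 0)): [0, 7, 5, 3, 1, 2, 4, 8, 9, 6]
After 9 (swap(5, 2)): [0, 7, 2, 3, 1, 5, 4, 8, 9, 6]
After 10 (swap(8, 7)): [0, 7, 2, 3, 1, 5, 4, 9, 8, 6]
After 11 (swap(1, 4)): [0, 1, 2, 3, 7, 5, 4, 9, 8, 6]
After 12 (swap(7, 9)): [0, 1, 2, 3, 7, 5, 4, 6, 8, 9]
After 13 (swap(6, 4)): [0, 1, 2, 3, 4, 5, 7, 6, 8, 9]
After 14 (swap(6, 7)): [0, 1, 2, 3, 4, 5, 6, 7, 8, 9]

Answer: yes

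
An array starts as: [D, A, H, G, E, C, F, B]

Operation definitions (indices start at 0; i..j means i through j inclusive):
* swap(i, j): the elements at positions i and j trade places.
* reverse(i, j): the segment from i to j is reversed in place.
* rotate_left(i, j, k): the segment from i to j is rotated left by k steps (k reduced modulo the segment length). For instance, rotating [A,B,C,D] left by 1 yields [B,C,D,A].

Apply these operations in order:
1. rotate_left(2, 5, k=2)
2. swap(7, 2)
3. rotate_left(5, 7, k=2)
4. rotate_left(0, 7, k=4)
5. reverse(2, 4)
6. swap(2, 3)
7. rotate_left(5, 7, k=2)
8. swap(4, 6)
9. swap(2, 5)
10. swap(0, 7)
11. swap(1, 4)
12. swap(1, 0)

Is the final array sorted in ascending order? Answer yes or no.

After 1 (rotate_left(2, 5, k=2)): [D, A, E, C, H, G, F, B]
After 2 (swap(7, 2)): [D, A, B, C, H, G, F, E]
After 3 (rotate_left(5, 7, k=2)): [D, A, B, C, H, E, G, F]
After 4 (rotate_left(0, 7, k=4)): [H, E, G, F, D, A, B, C]
After 5 (reverse(2, 4)): [H, E, D, F, G, A, B, C]
After 6 (swap(2, 3)): [H, E, F, D, G, A, B, C]
After 7 (rotate_left(5, 7, k=2)): [H, E, F, D, G, C, A, B]
After 8 (swap(4, 6)): [H, E, F, D, A, C, G, B]
After 9 (swap(2, 5)): [H, E, C, D, A, F, G, B]
After 10 (swap(0, 7)): [B, E, C, D, A, F, G, H]
After 11 (swap(1, 4)): [B, A, C, D, E, F, G, H]
After 12 (swap(1, 0)): [A, B, C, D, E, F, G, H]

Answer: yes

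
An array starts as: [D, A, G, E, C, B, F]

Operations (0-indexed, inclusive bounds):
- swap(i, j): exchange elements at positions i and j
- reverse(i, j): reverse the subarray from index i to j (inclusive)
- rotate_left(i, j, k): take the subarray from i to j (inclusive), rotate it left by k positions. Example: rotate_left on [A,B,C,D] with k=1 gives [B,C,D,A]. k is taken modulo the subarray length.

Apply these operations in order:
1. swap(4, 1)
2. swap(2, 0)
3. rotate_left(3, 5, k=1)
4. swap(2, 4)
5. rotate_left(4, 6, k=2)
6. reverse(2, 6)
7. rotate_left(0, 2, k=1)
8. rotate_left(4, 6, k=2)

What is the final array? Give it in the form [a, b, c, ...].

After 1 (swap(4, 1)): [D, C, G, E, A, B, F]
After 2 (swap(2, 0)): [G, C, D, E, A, B, F]
After 3 (rotate_left(3, 5, k=1)): [G, C, D, A, B, E, F]
After 4 (swap(2, 4)): [G, C, B, A, D, E, F]
After 5 (rotate_left(4, 6, k=2)): [G, C, B, A, F, D, E]
After 6 (reverse(2, 6)): [G, C, E, D, F, A, B]
After 7 (rotate_left(0, 2, k=1)): [C, E, G, D, F, A, B]
After 8 (rotate_left(4, 6, k=2)): [C, E, G, D, B, F, A]

Answer: [C, E, G, D, B, F, A]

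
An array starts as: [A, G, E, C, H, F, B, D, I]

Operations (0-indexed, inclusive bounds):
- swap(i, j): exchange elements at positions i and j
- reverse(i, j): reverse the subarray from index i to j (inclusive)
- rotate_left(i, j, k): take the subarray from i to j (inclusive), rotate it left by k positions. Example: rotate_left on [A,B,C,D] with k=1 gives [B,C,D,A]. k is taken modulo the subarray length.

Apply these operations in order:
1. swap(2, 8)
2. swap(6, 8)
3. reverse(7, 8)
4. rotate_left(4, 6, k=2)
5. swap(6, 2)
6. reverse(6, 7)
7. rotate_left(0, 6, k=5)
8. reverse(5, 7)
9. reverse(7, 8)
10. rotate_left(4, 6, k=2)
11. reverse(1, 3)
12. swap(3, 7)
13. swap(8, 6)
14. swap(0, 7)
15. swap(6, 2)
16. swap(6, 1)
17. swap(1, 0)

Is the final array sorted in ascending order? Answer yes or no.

After 1 (swap(2, 8)): [A, G, I, C, H, F, B, D, E]
After 2 (swap(6, 8)): [A, G, I, C, H, F, E, D, B]
After 3 (reverse(7, 8)): [A, G, I, C, H, F, E, B, D]
After 4 (rotate_left(4, 6, k=2)): [A, G, I, C, E, H, F, B, D]
After 5 (swap(6, 2)): [A, G, F, C, E, H, I, B, D]
After 6 (reverse(6, 7)): [A, G, F, C, E, H, B, I, D]
After 7 (rotate_left(0, 6, k=5)): [H, B, A, G, F, C, E, I, D]
After 8 (reverse(5, 7)): [H, B, A, G, F, I, E, C, D]
After 9 (reverse(7, 8)): [H, B, A, G, F, I, E, D, C]
After 10 (rotate_left(4, 6, k=2)): [H, B, A, G, E, F, I, D, C]
After 11 (reverse(1, 3)): [H, G, A, B, E, F, I, D, C]
After 12 (swap(3, 7)): [H, G, A, D, E, F, I, B, C]
After 13 (swap(8, 6)): [H, G, A, D, E, F, C, B, I]
After 14 (swap(0, 7)): [B, G, A, D, E, F, C, H, I]
After 15 (swap(6, 2)): [B, G, C, D, E, F, A, H, I]
After 16 (swap(6, 1)): [B, A, C, D, E, F, G, H, I]
After 17 (swap(1, 0)): [A, B, C, D, E, F, G, H, I]

Answer: yes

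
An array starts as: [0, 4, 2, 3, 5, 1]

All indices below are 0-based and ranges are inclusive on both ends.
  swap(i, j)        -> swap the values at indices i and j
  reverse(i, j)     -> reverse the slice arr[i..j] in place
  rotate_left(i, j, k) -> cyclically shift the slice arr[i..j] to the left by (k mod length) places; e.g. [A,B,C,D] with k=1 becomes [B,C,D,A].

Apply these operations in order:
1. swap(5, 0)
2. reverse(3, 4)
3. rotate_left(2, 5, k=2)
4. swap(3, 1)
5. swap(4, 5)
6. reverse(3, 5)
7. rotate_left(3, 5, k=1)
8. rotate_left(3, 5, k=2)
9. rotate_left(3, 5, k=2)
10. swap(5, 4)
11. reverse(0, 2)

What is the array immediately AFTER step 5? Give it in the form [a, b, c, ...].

Answer: [1, 0, 3, 4, 5, 2]

Derivation:
After 1 (swap(5, 0)): [1, 4, 2, 3, 5, 0]
After 2 (reverse(3, 4)): [1, 4, 2, 5, 3, 0]
After 3 (rotate_left(2, 5, k=2)): [1, 4, 3, 0, 2, 5]
After 4 (swap(3, 1)): [1, 0, 3, 4, 2, 5]
After 5 (swap(4, 5)): [1, 0, 3, 4, 5, 2]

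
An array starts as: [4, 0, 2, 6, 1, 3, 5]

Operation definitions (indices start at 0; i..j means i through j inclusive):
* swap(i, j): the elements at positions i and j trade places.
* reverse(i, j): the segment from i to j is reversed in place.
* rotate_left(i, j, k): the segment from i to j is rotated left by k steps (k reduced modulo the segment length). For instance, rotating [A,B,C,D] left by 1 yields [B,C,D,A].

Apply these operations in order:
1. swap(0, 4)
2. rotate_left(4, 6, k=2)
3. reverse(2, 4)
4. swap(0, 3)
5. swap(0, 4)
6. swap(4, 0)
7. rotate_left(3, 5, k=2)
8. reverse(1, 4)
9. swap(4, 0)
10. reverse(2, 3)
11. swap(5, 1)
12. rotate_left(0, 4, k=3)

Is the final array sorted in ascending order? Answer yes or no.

After 1 (swap(0, 4)): [1, 0, 2, 6, 4, 3, 5]
After 2 (rotate_left(4, 6, k=2)): [1, 0, 2, 6, 5, 4, 3]
After 3 (reverse(2, 4)): [1, 0, 5, 6, 2, 4, 3]
After 4 (swap(0, 3)): [6, 0, 5, 1, 2, 4, 3]
After 5 (swap(0, 4)): [2, 0, 5, 1, 6, 4, 3]
After 6 (swap(4, 0)): [6, 0, 5, 1, 2, 4, 3]
After 7 (rotate_left(3, 5, k=2)): [6, 0, 5, 4, 1, 2, 3]
After 8 (reverse(1, 4)): [6, 1, 4, 5, 0, 2, 3]
After 9 (swap(4, 0)): [0, 1, 4, 5, 6, 2, 3]
After 10 (reverse(2, 3)): [0, 1, 5, 4, 6, 2, 3]
After 11 (swap(5, 1)): [0, 2, 5, 4, 6, 1, 3]
After 12 (rotate_left(0, 4, k=3)): [4, 6, 0, 2, 5, 1, 3]

Answer: no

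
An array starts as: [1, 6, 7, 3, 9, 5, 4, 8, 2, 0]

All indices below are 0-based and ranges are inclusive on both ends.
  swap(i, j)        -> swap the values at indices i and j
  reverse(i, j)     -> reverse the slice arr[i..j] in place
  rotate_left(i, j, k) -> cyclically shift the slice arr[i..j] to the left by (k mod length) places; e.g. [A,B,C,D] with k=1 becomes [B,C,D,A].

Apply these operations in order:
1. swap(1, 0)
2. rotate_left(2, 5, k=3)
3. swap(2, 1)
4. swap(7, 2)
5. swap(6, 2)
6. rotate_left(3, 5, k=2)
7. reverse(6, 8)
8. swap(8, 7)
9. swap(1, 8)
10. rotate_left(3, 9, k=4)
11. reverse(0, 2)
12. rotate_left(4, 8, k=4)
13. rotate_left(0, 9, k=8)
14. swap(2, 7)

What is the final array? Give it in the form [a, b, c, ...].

Answer: [7, 2, 5, 1, 6, 8, 3, 4, 0, 9]

Derivation:
After 1 (swap(1, 0)): [6, 1, 7, 3, 9, 5, 4, 8, 2, 0]
After 2 (rotate_left(2, 5, k=3)): [6, 1, 5, 7, 3, 9, 4, 8, 2, 0]
After 3 (swap(2, 1)): [6, 5, 1, 7, 3, 9, 4, 8, 2, 0]
After 4 (swap(7, 2)): [6, 5, 8, 7, 3, 9, 4, 1, 2, 0]
After 5 (swap(6, 2)): [6, 5, 4, 7, 3, 9, 8, 1, 2, 0]
After 6 (rotate_left(3, 5, k=2)): [6, 5, 4, 9, 7, 3, 8, 1, 2, 0]
After 7 (reverse(6, 8)): [6, 5, 4, 9, 7, 3, 2, 1, 8, 0]
After 8 (swap(8, 7)): [6, 5, 4, 9, 7, 3, 2, 8, 1, 0]
After 9 (swap(1, 8)): [6, 1, 4, 9, 7, 3, 2, 8, 5, 0]
After 10 (rotate_left(3, 9, k=4)): [6, 1, 4, 8, 5, 0, 9, 7, 3, 2]
After 11 (reverse(0, 2)): [4, 1, 6, 8, 5, 0, 9, 7, 3, 2]
After 12 (rotate_left(4, 8, k=4)): [4, 1, 6, 8, 3, 5, 0, 9, 7, 2]
After 13 (rotate_left(0, 9, k=8)): [7, 2, 4, 1, 6, 8, 3, 5, 0, 9]
After 14 (swap(2, 7)): [7, 2, 5, 1, 6, 8, 3, 4, 0, 9]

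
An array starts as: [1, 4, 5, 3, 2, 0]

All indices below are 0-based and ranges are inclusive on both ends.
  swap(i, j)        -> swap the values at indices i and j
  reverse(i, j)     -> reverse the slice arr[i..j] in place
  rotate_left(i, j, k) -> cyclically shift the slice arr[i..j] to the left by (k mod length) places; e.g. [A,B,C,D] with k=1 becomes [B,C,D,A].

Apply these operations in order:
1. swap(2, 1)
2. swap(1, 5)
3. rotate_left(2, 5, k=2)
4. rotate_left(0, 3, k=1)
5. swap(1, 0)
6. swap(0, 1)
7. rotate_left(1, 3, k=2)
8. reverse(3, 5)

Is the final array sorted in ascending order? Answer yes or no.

After 1 (swap(2, 1)): [1, 5, 4, 3, 2, 0]
After 2 (swap(1, 5)): [1, 0, 4, 3, 2, 5]
After 3 (rotate_left(2, 5, k=2)): [1, 0, 2, 5, 4, 3]
After 4 (rotate_left(0, 3, k=1)): [0, 2, 5, 1, 4, 3]
After 5 (swap(1, 0)): [2, 0, 5, 1, 4, 3]
After 6 (swap(0, 1)): [0, 2, 5, 1, 4, 3]
After 7 (rotate_left(1, 3, k=2)): [0, 1, 2, 5, 4, 3]
After 8 (reverse(3, 5)): [0, 1, 2, 3, 4, 5]

Answer: yes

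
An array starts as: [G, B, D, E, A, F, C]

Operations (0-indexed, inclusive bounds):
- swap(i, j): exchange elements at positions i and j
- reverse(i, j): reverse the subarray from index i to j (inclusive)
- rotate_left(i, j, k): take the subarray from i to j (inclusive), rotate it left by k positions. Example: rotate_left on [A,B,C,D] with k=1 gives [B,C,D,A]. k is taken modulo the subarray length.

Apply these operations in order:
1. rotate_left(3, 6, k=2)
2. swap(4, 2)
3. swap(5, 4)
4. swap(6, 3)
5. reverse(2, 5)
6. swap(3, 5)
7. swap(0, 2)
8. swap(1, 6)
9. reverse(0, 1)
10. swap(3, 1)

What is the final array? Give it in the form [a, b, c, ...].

Answer: [F, C, G, D, A, E, B]

Derivation:
After 1 (rotate_left(3, 6, k=2)): [G, B, D, F, C, E, A]
After 2 (swap(4, 2)): [G, B, C, F, D, E, A]
After 3 (swap(5, 4)): [G, B, C, F, E, D, A]
After 4 (swap(6, 3)): [G, B, C, A, E, D, F]
After 5 (reverse(2, 5)): [G, B, D, E, A, C, F]
After 6 (swap(3, 5)): [G, B, D, C, A, E, F]
After 7 (swap(0, 2)): [D, B, G, C, A, E, F]
After 8 (swap(1, 6)): [D, F, G, C, A, E, B]
After 9 (reverse(0, 1)): [F, D, G, C, A, E, B]
After 10 (swap(3, 1)): [F, C, G, D, A, E, B]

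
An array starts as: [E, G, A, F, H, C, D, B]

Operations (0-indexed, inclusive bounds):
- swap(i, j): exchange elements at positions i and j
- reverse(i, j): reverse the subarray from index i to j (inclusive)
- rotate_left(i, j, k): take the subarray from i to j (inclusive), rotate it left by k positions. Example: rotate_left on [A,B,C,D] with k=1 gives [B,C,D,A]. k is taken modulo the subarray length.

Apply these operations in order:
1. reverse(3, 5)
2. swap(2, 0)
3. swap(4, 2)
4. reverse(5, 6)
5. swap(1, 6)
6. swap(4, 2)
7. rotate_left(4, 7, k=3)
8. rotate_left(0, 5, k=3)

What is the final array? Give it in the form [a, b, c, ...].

After 1 (reverse(3, 5)): [E, G, A, C, H, F, D, B]
After 2 (swap(2, 0)): [A, G, E, C, H, F, D, B]
After 3 (swap(4, 2)): [A, G, H, C, E, F, D, B]
After 4 (reverse(5, 6)): [A, G, H, C, E, D, F, B]
After 5 (swap(1, 6)): [A, F, H, C, E, D, G, B]
After 6 (swap(4, 2)): [A, F, E, C, H, D, G, B]
After 7 (rotate_left(4, 7, k=3)): [A, F, E, C, B, H, D, G]
After 8 (rotate_left(0, 5, k=3)): [C, B, H, A, F, E, D, G]

Answer: [C, B, H, A, F, E, D, G]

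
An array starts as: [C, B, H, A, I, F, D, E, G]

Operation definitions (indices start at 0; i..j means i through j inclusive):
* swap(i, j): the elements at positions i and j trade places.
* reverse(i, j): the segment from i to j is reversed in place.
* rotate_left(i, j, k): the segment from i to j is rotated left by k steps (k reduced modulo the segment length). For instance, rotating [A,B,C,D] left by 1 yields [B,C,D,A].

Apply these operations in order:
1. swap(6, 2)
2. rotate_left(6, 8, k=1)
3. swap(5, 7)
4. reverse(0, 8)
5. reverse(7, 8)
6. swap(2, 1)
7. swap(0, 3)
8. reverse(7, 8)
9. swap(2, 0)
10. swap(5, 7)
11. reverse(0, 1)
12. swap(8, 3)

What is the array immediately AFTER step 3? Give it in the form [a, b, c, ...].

Answer: [C, B, D, A, I, G, E, F, H]

Derivation:
After 1 (swap(6, 2)): [C, B, D, A, I, F, H, E, G]
After 2 (rotate_left(6, 8, k=1)): [C, B, D, A, I, F, E, G, H]
After 3 (swap(5, 7)): [C, B, D, A, I, G, E, F, H]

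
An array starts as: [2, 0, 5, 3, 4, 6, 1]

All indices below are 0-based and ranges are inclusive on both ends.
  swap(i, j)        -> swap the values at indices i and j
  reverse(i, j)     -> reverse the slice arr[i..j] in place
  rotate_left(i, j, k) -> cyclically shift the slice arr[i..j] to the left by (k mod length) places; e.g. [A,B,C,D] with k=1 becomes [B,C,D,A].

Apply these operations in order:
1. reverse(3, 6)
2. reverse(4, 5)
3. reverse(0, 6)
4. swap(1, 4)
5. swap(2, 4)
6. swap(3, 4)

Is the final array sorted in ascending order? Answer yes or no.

After 1 (reverse(3, 6)): [2, 0, 5, 1, 6, 4, 3]
After 2 (reverse(4, 5)): [2, 0, 5, 1, 4, 6, 3]
After 3 (reverse(0, 6)): [3, 6, 4, 1, 5, 0, 2]
After 4 (swap(1, 4)): [3, 5, 4, 1, 6, 0, 2]
After 5 (swap(2, 4)): [3, 5, 6, 1, 4, 0, 2]
After 6 (swap(3, 4)): [3, 5, 6, 4, 1, 0, 2]

Answer: no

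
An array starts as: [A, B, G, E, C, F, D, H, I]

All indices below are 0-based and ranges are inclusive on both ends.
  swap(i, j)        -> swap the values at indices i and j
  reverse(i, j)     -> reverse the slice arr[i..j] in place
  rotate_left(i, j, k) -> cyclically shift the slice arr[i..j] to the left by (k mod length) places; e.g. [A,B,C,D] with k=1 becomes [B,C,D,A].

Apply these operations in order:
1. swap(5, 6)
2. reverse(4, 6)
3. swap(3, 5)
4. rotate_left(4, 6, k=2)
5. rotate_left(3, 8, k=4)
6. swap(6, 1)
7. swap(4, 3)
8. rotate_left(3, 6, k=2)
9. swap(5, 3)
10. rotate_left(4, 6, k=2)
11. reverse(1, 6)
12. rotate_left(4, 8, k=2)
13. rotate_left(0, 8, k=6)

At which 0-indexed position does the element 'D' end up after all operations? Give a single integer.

Answer: 4

Derivation:
After 1 (swap(5, 6)): [A, B, G, E, C, D, F, H, I]
After 2 (reverse(4, 6)): [A, B, G, E, F, D, C, H, I]
After 3 (swap(3, 5)): [A, B, G, D, F, E, C, H, I]
After 4 (rotate_left(4, 6, k=2)): [A, B, G, D, C, F, E, H, I]
After 5 (rotate_left(3, 8, k=4)): [A, B, G, H, I, D, C, F, E]
After 6 (swap(6, 1)): [A, C, G, H, I, D, B, F, E]
After 7 (swap(4, 3)): [A, C, G, I, H, D, B, F, E]
After 8 (rotate_left(3, 6, k=2)): [A, C, G, D, B, I, H, F, E]
After 9 (swap(5, 3)): [A, C, G, I, B, D, H, F, E]
After 10 (rotate_left(4, 6, k=2)): [A, C, G, I, H, B, D, F, E]
After 11 (reverse(1, 6)): [A, D, B, H, I, G, C, F, E]
After 12 (rotate_left(4, 8, k=2)): [A, D, B, H, C, F, E, I, G]
After 13 (rotate_left(0, 8, k=6)): [E, I, G, A, D, B, H, C, F]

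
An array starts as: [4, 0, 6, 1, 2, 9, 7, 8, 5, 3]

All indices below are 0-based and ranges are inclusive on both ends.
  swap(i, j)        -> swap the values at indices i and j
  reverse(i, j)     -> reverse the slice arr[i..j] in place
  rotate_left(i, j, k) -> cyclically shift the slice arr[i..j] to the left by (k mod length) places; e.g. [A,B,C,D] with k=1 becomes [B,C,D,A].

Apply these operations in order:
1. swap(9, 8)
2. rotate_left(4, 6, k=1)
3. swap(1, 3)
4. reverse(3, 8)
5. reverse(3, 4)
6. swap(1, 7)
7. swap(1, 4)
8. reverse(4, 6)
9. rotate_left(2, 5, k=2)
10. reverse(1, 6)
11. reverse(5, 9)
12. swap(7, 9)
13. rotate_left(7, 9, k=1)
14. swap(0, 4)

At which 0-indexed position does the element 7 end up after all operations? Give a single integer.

Answer: 9

Derivation:
After 1 (swap(9, 8)): [4, 0, 6, 1, 2, 9, 7, 8, 3, 5]
After 2 (rotate_left(4, 6, k=1)): [4, 0, 6, 1, 9, 7, 2, 8, 3, 5]
After 3 (swap(1, 3)): [4, 1, 6, 0, 9, 7, 2, 8, 3, 5]
After 4 (reverse(3, 8)): [4, 1, 6, 3, 8, 2, 7, 9, 0, 5]
After 5 (reverse(3, 4)): [4, 1, 6, 8, 3, 2, 7, 9, 0, 5]
After 6 (swap(1, 7)): [4, 9, 6, 8, 3, 2, 7, 1, 0, 5]
After 7 (swap(1, 4)): [4, 3, 6, 8, 9, 2, 7, 1, 0, 5]
After 8 (reverse(4, 6)): [4, 3, 6, 8, 7, 2, 9, 1, 0, 5]
After 9 (rotate_left(2, 5, k=2)): [4, 3, 7, 2, 6, 8, 9, 1, 0, 5]
After 10 (reverse(1, 6)): [4, 9, 8, 6, 2, 7, 3, 1, 0, 5]
After 11 (reverse(5, 9)): [4, 9, 8, 6, 2, 5, 0, 1, 3, 7]
After 12 (swap(7, 9)): [4, 9, 8, 6, 2, 5, 0, 7, 3, 1]
After 13 (rotate_left(7, 9, k=1)): [4, 9, 8, 6, 2, 5, 0, 3, 1, 7]
After 14 (swap(0, 4)): [2, 9, 8, 6, 4, 5, 0, 3, 1, 7]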